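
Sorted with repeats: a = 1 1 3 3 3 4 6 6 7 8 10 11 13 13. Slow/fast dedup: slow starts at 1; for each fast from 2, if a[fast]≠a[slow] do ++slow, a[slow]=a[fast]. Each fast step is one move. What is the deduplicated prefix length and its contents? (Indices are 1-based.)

length 9; prefix = [1, 3, 4, 6, 7, 8, 10, 11, 13]

(s=1,f=2) a[fast]=1=a[slow] dup → fast++
(s=1,f=3) a[fast]=3≠a[slow]=1 write a[2]=3 → slow++,fast++
(s=2,f=4) a[fast]=3=a[slow] dup → fast++
(s=2,f=5) a[fast]=3=a[slow] dup → fast++
(s=2,f=6) a[fast]=4≠a[slow]=3 write a[3]=4 → slow++,fast++
(s=3,f=7) a[fast]=6≠a[slow]=4 write a[4]=6 → slow++,fast++
(s=4,f=8) a[fast]=6=a[slow] dup → fast++
(s=4,f=9) a[fast]=7≠a[slow]=6 write a[5]=7 → slow++,fast++
(s=5,f=10) a[fast]=8≠a[slow]=7 write a[6]=8 → slow++,fast++
(s=6,f=11) a[fast]=10≠a[slow]=8 write a[7]=10 → slow++,fast++
(s=7,f=12) a[fast]=11≠a[slow]=10 write a[8]=11 → slow++,fast++
(s=8,f=13) a[fast]=13≠a[slow]=11 write a[9]=13 → slow++,fast++
(s=9,f=14) a[fast]=13=a[slow] dup → fast++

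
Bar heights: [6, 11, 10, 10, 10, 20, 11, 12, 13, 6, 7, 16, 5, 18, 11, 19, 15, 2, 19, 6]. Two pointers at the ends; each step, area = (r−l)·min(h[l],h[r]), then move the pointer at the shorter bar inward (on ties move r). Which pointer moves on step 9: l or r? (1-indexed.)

r

[1,20] min(6,6)*19=114 best=114 * → r--
[1,19] min(6,19)*18=108 best=114 → l++
[2,19] min(11,19)*17=187 best=187 * → l++
[3,19] min(10,19)*16=160 best=187 → l++
[4,19] min(10,19)*15=150 best=187 → l++
[5,19] min(10,19)*14=140 best=187 → l++
[6,19] min(20,19)*13=247 best=247 * → r--
[6,18] min(20,2)*12=24 best=247 → r--
[6,17] min(20,15)*11=165 best=247 → r--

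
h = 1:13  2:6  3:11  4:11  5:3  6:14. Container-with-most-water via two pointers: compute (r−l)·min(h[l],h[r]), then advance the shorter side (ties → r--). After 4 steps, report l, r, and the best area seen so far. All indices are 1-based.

l=5, r=6, best area=65

[1,6] min(13,14)*5=65 best=65 * → l++
[2,6] min(6,14)*4=24 best=65 → l++
[3,6] min(11,14)*3=33 best=65 → l++
[4,6] min(11,14)*2=22 best=65 → l++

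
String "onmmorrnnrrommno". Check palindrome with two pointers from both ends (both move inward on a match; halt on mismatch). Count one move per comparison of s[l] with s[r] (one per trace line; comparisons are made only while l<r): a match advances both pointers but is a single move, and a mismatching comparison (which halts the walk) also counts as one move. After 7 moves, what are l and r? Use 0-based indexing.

l=0 r=15: 'o'=='o', l++,r--
l=1 r=14: 'n'=='n', l++,r--
l=2 r=13: 'm'=='m', l++,r--
l=3 r=12: 'm'=='m', l++,r--
l=4 r=11: 'o'=='o', l++,r--
l=5 r=10: 'r'=='r', l++,r--
l=6 r=9: 'r'=='r', l++,r--

l=7, r=8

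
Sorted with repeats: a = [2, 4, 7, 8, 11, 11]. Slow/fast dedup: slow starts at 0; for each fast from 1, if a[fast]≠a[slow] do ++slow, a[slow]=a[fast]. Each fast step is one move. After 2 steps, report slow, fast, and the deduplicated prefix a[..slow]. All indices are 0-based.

slow=0 fast=1: a[fast]=4≠a[slow]=2 write a[1]=4, slow++,fast++
slow=1 fast=2: a[fast]=7≠a[slow]=4 write a[2]=7, slow++,fast++

slow=2, fast=3, prefix=[2, 4, 7]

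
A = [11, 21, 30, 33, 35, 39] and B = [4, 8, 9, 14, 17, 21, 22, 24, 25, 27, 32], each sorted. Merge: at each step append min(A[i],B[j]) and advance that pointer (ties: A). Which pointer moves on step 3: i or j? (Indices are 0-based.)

j

[i=0,j=0] A[i]=11>B[j]=4 take 4 → j++
[i=0,j=1] A[i]=11>B[j]=8 take 8 → j++
[i=0,j=2] A[i]=11>B[j]=9 take 9 → j++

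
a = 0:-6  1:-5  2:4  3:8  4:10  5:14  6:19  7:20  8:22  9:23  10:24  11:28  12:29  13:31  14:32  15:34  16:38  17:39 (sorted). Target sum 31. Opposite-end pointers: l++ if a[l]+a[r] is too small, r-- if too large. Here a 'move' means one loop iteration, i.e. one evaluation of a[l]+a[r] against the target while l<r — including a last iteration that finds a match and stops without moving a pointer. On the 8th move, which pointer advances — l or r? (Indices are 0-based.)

l=0 r=17: -6+39=33 >31, r--
l=0 r=16: -6+38=32 >31, r--
l=0 r=15: -6+34=28 <31, l++
l=1 r=15: -5+34=29 <31, l++
l=2 r=15: 4+34=38 >31, r--
l=2 r=14: 4+32=36 >31, r--
l=2 r=13: 4+31=35 >31, r--
l=2 r=12: 4+29=33 >31, r--

r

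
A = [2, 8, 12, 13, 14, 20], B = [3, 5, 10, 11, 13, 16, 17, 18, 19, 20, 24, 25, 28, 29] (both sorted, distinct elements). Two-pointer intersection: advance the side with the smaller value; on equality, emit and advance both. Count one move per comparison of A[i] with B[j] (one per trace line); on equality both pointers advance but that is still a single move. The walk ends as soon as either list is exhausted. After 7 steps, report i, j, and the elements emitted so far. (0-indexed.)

[i=0,j=0] 2<3 → i++
[i=1,j=0] 8>3 → j++
[i=1,j=1] 8>5 → j++
[i=1,j=2] 8<10 → i++
[i=2,j=2] 12>10 → j++
[i=2,j=3] 12>11 → j++
[i=2,j=4] 12<13 → i++

i=3, j=4, emitted=[]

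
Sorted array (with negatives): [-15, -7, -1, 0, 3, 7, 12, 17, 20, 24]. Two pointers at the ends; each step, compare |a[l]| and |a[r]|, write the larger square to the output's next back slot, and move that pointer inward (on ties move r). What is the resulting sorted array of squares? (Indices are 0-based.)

l=0 r=9: |-15|<=|24| out[9]=576, r--
l=0 r=8: |-15|<=|20| out[8]=400, r--
l=0 r=7: |-15|<=|17| out[7]=289, r--
l=0 r=6: |-15|>|12| out[6]=225, l++
l=1 r=6: |-7|<=|12| out[5]=144, r--
l=1 r=5: |-7|<=|7| out[4]=49, r--
l=1 r=4: |-7|>|3| out[3]=49, l++
l=2 r=4: |-1|<=|3| out[2]=9, r--
l=2 r=3: |-1|>|0| out[1]=1, l++
l=3 r=3: |0|<=|0| out[0]=0, r--

[0, 1, 9, 49, 49, 144, 225, 289, 400, 576]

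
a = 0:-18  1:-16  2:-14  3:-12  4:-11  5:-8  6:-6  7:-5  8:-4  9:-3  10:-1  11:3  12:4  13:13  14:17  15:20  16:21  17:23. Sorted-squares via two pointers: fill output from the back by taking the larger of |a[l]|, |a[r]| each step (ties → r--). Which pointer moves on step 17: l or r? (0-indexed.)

l=0 r=17: |-18|<=|23| out[17]=529, r--
l=0 r=16: |-18|<=|21| out[16]=441, r--
l=0 r=15: |-18|<=|20| out[15]=400, r--
l=0 r=14: |-18|>|17| out[14]=324, l++
l=1 r=14: |-16|<=|17| out[13]=289, r--
l=1 r=13: |-16|>|13| out[12]=256, l++
l=2 r=13: |-14|>|13| out[11]=196, l++
l=3 r=13: |-12|<=|13| out[10]=169, r--
l=3 r=12: |-12|>|4| out[9]=144, l++
l=4 r=12: |-11|>|4| out[8]=121, l++
l=5 r=12: |-8|>|4| out[7]=64, l++
l=6 r=12: |-6|>|4| out[6]=36, l++
l=7 r=12: |-5|>|4| out[5]=25, l++
l=8 r=12: |-4|<=|4| out[4]=16, r--
l=8 r=11: |-4|>|3| out[3]=16, l++
l=9 r=11: |-3|<=|3| out[2]=9, r--
l=9 r=10: |-3|>|-1| out[1]=9, l++

l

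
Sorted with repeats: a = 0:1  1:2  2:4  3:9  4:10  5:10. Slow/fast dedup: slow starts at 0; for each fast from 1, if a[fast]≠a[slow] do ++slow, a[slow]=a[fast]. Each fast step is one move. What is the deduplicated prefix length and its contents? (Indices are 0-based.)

length 5; prefix = [1, 2, 4, 9, 10]

(s=0,f=1) a[fast]=2≠a[slow]=1 write a[1]=2 → slow++,fast++
(s=1,f=2) a[fast]=4≠a[slow]=2 write a[2]=4 → slow++,fast++
(s=2,f=3) a[fast]=9≠a[slow]=4 write a[3]=9 → slow++,fast++
(s=3,f=4) a[fast]=10≠a[slow]=9 write a[4]=10 → slow++,fast++
(s=4,f=5) a[fast]=10=a[slow] dup → fast++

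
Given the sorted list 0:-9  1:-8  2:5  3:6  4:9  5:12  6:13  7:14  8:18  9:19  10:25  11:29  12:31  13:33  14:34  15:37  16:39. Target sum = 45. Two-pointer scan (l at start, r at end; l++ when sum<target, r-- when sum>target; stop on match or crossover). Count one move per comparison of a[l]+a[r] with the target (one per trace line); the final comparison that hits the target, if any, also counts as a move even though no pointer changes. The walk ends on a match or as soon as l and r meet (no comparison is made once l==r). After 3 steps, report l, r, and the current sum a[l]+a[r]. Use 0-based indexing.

l=3, r=16, sum=45

l=0 r=16: -9+39=30 <45, l++
l=1 r=16: -8+39=31 <45, l++
l=2 r=16: 5+39=44 <45, l++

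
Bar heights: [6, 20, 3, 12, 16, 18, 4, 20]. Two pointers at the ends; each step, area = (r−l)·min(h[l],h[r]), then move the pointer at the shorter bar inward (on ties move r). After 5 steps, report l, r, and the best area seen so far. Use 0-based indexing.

l=0 r=7: min(6,20)*7=42 best=42 *, l++
l=1 r=7: min(20,20)*6=120 best=120 *, r--
l=1 r=6: min(20,4)*5=20 best=120, r--
l=1 r=5: min(20,18)*4=72 best=120, r--
l=1 r=4: min(20,16)*3=48 best=120, r--

l=1, r=3, best area=120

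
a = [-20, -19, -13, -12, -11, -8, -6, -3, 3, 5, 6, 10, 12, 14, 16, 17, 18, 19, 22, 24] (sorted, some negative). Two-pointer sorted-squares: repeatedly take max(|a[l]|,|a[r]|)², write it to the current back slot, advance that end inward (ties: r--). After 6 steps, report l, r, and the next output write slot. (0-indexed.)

l=2, r=15, next write slot=13

l=0 r=19: |-20|<=|24| out[19]=576, r--
l=0 r=18: |-20|<=|22| out[18]=484, r--
l=0 r=17: |-20|>|19| out[17]=400, l++
l=1 r=17: |-19|<=|19| out[16]=361, r--
l=1 r=16: |-19|>|18| out[15]=361, l++
l=2 r=16: |-13|<=|18| out[14]=324, r--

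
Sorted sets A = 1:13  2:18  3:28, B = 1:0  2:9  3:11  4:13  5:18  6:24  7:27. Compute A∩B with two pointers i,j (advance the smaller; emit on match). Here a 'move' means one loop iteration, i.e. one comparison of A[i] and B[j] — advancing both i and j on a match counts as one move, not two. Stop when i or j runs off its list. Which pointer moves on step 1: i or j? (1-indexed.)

[i=1,j=1] 13>0 → j++

j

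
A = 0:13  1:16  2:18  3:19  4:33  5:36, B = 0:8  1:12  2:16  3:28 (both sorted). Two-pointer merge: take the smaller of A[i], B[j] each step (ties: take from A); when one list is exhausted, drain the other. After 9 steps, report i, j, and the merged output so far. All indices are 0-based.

i=5, j=4, merged so far=[8, 12, 13, 16, 16, 18, 19, 28, 33]

i=0 j=0: A[i]=13>B[j]=8 take 8, j++
i=0 j=1: A[i]=13>B[j]=12 take 12, j++
i=0 j=2: A[i]=13<=B[j]=16 take 13, i++
i=1 j=2: A[i]=16<=B[j]=16 take 16, i++
i=2 j=2: A[i]=18>B[j]=16 take 16, j++
i=2 j=3: A[i]=18<=B[j]=28 take 18, i++
i=3 j=3: A[i]=19<=B[j]=28 take 19, i++
i=4 j=3: A[i]=33>B[j]=28 take 28, j++
i=4 j=4: B done, take A[i]=33, i++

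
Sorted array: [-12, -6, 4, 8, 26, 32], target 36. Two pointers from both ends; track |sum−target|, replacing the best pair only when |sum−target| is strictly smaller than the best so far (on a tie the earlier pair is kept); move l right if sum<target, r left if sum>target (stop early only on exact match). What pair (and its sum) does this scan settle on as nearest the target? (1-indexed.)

pair (4, 32) with sum 36 (|Δ|=0)

[1,6] -12+32=20 d=16 * → l++
[2,6] -6+32=26 d=10 * → l++
[3,6] 4+32=36 d=0 * → stop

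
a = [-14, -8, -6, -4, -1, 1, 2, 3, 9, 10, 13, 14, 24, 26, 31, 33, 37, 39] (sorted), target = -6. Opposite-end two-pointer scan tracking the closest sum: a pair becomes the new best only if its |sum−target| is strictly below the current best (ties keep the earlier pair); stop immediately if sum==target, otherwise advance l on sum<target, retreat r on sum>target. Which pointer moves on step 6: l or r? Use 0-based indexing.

r

[0,17] -14+39=25 d=31 * → r--
[0,16] -14+37=23 d=29 * → r--
[0,15] -14+33=19 d=25 * → r--
[0,14] -14+31=17 d=23 * → r--
[0,13] -14+26=12 d=18 * → r--
[0,12] -14+24=10 d=16 * → r--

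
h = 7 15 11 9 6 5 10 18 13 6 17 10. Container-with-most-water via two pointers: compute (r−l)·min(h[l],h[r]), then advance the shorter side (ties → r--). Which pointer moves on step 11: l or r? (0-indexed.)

r

l=0 r=11: min(7,10)*11=77 best=77 *, l++
l=1 r=11: min(15,10)*10=100 best=100 *, r--
l=1 r=10: min(15,17)*9=135 best=135 *, l++
l=2 r=10: min(11,17)*8=88 best=135, l++
l=3 r=10: min(9,17)*7=63 best=135, l++
l=4 r=10: min(6,17)*6=36 best=135, l++
l=5 r=10: min(5,17)*5=25 best=135, l++
l=6 r=10: min(10,17)*4=40 best=135, l++
l=7 r=10: min(18,17)*3=51 best=135, r--
l=7 r=9: min(18,6)*2=12 best=135, r--
l=7 r=8: min(18,13)*1=13 best=135, r--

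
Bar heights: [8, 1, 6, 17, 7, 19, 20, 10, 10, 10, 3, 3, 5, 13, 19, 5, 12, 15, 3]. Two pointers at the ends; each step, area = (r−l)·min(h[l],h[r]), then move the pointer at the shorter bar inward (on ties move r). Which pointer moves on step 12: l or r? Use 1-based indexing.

l=1 r=19: min(8,3)*18=54 best=54 *, r--
l=1 r=18: min(8,15)*17=136 best=136 *, l++
l=2 r=18: min(1,15)*16=16 best=136, l++
l=3 r=18: min(6,15)*15=90 best=136, l++
l=4 r=18: min(17,15)*14=210 best=210 *, r--
l=4 r=17: min(17,12)*13=156 best=210, r--
l=4 r=16: min(17,5)*12=60 best=210, r--
l=4 r=15: min(17,19)*11=187 best=210, l++
l=5 r=15: min(7,19)*10=70 best=210, l++
l=6 r=15: min(19,19)*9=171 best=210, r--
l=6 r=14: min(19,13)*8=104 best=210, r--
l=6 r=13: min(19,5)*7=35 best=210, r--

r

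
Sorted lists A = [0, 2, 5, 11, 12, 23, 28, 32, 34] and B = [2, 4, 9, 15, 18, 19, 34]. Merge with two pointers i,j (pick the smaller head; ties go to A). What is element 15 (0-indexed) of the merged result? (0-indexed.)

merged[15] = 34

i=0 j=0: A[i]=0<=B[j]=2 take 0, i++
i=1 j=0: A[i]=2<=B[j]=2 take 2, i++
i=2 j=0: A[i]=5>B[j]=2 take 2, j++
i=2 j=1: A[i]=5>B[j]=4 take 4, j++
i=2 j=2: A[i]=5<=B[j]=9 take 5, i++
i=3 j=2: A[i]=11>B[j]=9 take 9, j++
i=3 j=3: A[i]=11<=B[j]=15 take 11, i++
i=4 j=3: A[i]=12<=B[j]=15 take 12, i++
i=5 j=3: A[i]=23>B[j]=15 take 15, j++
i=5 j=4: A[i]=23>B[j]=18 take 18, j++
i=5 j=5: A[i]=23>B[j]=19 take 19, j++
i=5 j=6: A[i]=23<=B[j]=34 take 23, i++
i=6 j=6: A[i]=28<=B[j]=34 take 28, i++
i=7 j=6: A[i]=32<=B[j]=34 take 32, i++
i=8 j=6: A[i]=34<=B[j]=34 take 34, i++
i=9 j=6: A done, take B[j]=34, j++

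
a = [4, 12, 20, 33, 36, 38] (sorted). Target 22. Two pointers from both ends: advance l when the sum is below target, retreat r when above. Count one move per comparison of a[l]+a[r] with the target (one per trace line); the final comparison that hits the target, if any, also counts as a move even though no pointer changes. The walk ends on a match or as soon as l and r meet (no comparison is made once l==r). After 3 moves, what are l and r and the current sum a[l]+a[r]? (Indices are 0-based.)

l=0, r=2, sum=24

l=0 r=5: 4+38=42 >22, r--
l=0 r=4: 4+36=40 >22, r--
l=0 r=3: 4+33=37 >22, r--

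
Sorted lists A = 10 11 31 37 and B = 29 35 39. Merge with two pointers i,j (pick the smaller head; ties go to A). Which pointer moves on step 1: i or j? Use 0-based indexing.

[i=0,j=0] A[i]=10<=B[j]=29 take 10 → i++

i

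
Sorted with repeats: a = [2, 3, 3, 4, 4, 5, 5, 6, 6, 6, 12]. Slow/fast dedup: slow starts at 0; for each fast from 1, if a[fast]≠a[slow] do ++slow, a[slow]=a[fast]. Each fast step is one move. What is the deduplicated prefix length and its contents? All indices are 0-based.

length 6; prefix = [2, 3, 4, 5, 6, 12]

(s=0,f=1) a[fast]=3≠a[slow]=2 write a[1]=3 → slow++,fast++
(s=1,f=2) a[fast]=3=a[slow] dup → fast++
(s=1,f=3) a[fast]=4≠a[slow]=3 write a[2]=4 → slow++,fast++
(s=2,f=4) a[fast]=4=a[slow] dup → fast++
(s=2,f=5) a[fast]=5≠a[slow]=4 write a[3]=5 → slow++,fast++
(s=3,f=6) a[fast]=5=a[slow] dup → fast++
(s=3,f=7) a[fast]=6≠a[slow]=5 write a[4]=6 → slow++,fast++
(s=4,f=8) a[fast]=6=a[slow] dup → fast++
(s=4,f=9) a[fast]=6=a[slow] dup → fast++
(s=4,f=10) a[fast]=12≠a[slow]=6 write a[5]=12 → slow++,fast++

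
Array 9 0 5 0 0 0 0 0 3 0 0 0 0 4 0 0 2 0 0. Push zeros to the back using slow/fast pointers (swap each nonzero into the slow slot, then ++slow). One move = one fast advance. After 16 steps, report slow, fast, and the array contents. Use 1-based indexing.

slow=5, fast=17, a=[9, 5, 3, 4, 0, 0, 0, 0, 0, 0, 0, 0, 0, 0, 0, 0, 2, 0, 0]

slow=1 fast=1: a[fast]=9≠0 swap→a[1]=9, slow++,fast++
slow=2 fast=2: a[fast]=0, fast++
slow=2 fast=3: a[fast]=5≠0 swap→a[2]=5, slow++,fast++
slow=3 fast=4: a[fast]=0, fast++
slow=3 fast=5: a[fast]=0, fast++
slow=3 fast=6: a[fast]=0, fast++
slow=3 fast=7: a[fast]=0, fast++
slow=3 fast=8: a[fast]=0, fast++
slow=3 fast=9: a[fast]=3≠0 swap→a[3]=3, slow++,fast++
slow=4 fast=10: a[fast]=0, fast++
slow=4 fast=11: a[fast]=0, fast++
slow=4 fast=12: a[fast]=0, fast++
slow=4 fast=13: a[fast]=0, fast++
slow=4 fast=14: a[fast]=4≠0 swap→a[4]=4, slow++,fast++
slow=5 fast=15: a[fast]=0, fast++
slow=5 fast=16: a[fast]=0, fast++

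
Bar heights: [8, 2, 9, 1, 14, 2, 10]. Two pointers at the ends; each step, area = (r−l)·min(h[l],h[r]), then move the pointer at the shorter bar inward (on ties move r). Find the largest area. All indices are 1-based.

l=1 r=7: min(8,10)*6=48 best=48 *, l++
l=2 r=7: min(2,10)*5=10 best=48, l++
l=3 r=7: min(9,10)*4=36 best=48, l++
l=4 r=7: min(1,10)*3=3 best=48, l++
l=5 r=7: min(14,10)*2=20 best=48, r--
l=5 r=6: min(14,2)*1=2 best=48, r--

max area = 48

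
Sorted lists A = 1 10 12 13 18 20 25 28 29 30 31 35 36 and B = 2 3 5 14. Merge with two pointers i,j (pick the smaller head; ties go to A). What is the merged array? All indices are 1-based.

[1, 2, 3, 5, 10, 12, 13, 14, 18, 20, 25, 28, 29, 30, 31, 35, 36]

[i=1,j=1] A[i]=1<=B[j]=2 take 1 → i++
[i=2,j=1] A[i]=10>B[j]=2 take 2 → j++
[i=2,j=2] A[i]=10>B[j]=3 take 3 → j++
[i=2,j=3] A[i]=10>B[j]=5 take 5 → j++
[i=2,j=4] A[i]=10<=B[j]=14 take 10 → i++
[i=3,j=4] A[i]=12<=B[j]=14 take 12 → i++
[i=4,j=4] A[i]=13<=B[j]=14 take 13 → i++
[i=5,j=4] A[i]=18>B[j]=14 take 14 → j++
[i=5,j=5] B done, take A[i]=18 → i++
[i=6,j=5] B done, take A[i]=20 → i++
[i=7,j=5] B done, take A[i]=25 → i++
[i=8,j=5] B done, take A[i]=28 → i++
[i=9,j=5] B done, take A[i]=29 → i++
[i=10,j=5] B done, take A[i]=30 → i++
[i=11,j=5] B done, take A[i]=31 → i++
[i=12,j=5] B done, take A[i]=35 → i++
[i=13,j=5] B done, take A[i]=36 → i++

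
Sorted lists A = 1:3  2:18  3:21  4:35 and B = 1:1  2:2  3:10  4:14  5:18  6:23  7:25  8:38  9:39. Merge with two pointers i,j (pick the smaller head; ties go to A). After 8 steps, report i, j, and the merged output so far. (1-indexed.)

[i=1,j=1] A[i]=3>B[j]=1 take 1 → j++
[i=1,j=2] A[i]=3>B[j]=2 take 2 → j++
[i=1,j=3] A[i]=3<=B[j]=10 take 3 → i++
[i=2,j=3] A[i]=18>B[j]=10 take 10 → j++
[i=2,j=4] A[i]=18>B[j]=14 take 14 → j++
[i=2,j=5] A[i]=18<=B[j]=18 take 18 → i++
[i=3,j=5] A[i]=21>B[j]=18 take 18 → j++
[i=3,j=6] A[i]=21<=B[j]=23 take 21 → i++

i=4, j=6, merged so far=[1, 2, 3, 10, 14, 18, 18, 21]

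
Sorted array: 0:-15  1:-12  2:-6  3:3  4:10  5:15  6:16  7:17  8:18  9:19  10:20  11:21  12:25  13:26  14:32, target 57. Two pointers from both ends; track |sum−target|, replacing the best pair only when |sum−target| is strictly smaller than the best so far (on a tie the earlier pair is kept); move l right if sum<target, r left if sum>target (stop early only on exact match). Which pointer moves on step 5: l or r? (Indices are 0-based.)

l=0 r=14: -15+32=17 d=40 *, l++
l=1 r=14: -12+32=20 d=37 *, l++
l=2 r=14: -6+32=26 d=31 *, l++
l=3 r=14: 3+32=35 d=22 *, l++
l=4 r=14: 10+32=42 d=15 *, l++

l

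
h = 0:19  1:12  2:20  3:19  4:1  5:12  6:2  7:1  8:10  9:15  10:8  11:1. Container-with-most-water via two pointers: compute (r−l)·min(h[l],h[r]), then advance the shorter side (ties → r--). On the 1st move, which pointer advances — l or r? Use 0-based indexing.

[0,11] min(19,1)*11=11 best=11 * → r--

r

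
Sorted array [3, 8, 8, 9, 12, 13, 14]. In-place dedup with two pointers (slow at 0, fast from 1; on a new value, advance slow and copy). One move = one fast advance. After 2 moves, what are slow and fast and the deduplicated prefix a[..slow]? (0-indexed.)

slow=0 fast=1: a[fast]=8≠a[slow]=3 write a[1]=8, slow++,fast++
slow=1 fast=2: a[fast]=8=a[slow] dup, fast++

slow=1, fast=3, prefix=[3, 8]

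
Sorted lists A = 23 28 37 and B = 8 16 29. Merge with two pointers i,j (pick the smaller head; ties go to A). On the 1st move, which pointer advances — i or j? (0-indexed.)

j

i=0 j=0: A[i]=23>B[j]=8 take 8, j++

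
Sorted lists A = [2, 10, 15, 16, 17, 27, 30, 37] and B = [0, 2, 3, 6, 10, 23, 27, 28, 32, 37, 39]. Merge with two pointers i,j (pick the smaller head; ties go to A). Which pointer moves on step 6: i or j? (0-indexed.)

[i=0,j=0] A[i]=2>B[j]=0 take 0 → j++
[i=0,j=1] A[i]=2<=B[j]=2 take 2 → i++
[i=1,j=1] A[i]=10>B[j]=2 take 2 → j++
[i=1,j=2] A[i]=10>B[j]=3 take 3 → j++
[i=1,j=3] A[i]=10>B[j]=6 take 6 → j++
[i=1,j=4] A[i]=10<=B[j]=10 take 10 → i++

i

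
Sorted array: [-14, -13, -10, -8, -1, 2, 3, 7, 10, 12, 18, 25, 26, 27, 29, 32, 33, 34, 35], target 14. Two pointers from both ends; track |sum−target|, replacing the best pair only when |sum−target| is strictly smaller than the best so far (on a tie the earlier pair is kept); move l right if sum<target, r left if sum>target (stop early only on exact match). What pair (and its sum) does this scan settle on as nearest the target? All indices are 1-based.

pair (-13, 27) with sum 14 (|Δ|=0)

[1,19] -14+35=21 d=7 * → r--
[1,18] -14+34=20 d=6 * → r--
[1,17] -14+33=19 d=5 * → r--
[1,16] -14+32=18 d=4 * → r--
[1,15] -14+29=15 d=1 * → r--
[1,14] -14+27=13 d=1 → l++
[2,14] -13+27=14 d=0 * → stop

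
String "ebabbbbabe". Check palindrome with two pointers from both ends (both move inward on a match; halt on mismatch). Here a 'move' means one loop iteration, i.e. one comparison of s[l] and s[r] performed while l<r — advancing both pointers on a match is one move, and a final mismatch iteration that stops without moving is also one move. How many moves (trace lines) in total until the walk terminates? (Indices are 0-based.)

[0,9] 'e'=='e' → l++,r--
[1,8] 'b'=='b' → l++,r--
[2,7] 'a'=='a' → l++,r--
[3,6] 'b'=='b' → l++,r--
[4,5] 'b'=='b' → l++,r--

5 moves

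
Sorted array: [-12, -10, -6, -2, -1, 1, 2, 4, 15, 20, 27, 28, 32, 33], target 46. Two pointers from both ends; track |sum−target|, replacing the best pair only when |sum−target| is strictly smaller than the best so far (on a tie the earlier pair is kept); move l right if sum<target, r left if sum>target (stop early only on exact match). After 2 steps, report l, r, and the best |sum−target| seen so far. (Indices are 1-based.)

l=3, r=14, best |Δ|=23

[1,14] -12+33=21 d=25 * → l++
[2,14] -10+33=23 d=23 * → l++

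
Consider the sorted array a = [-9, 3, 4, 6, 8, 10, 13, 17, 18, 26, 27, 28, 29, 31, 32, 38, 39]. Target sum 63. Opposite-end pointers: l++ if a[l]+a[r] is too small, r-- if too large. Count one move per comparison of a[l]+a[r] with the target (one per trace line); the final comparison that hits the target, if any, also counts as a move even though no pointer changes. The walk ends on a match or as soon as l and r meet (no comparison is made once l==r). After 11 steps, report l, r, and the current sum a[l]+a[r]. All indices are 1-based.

l=10, r=15, sum=58

[1,17] -9+39=30 <63 → l++
[2,17] 3+39=42 <63 → l++
[3,17] 4+39=43 <63 → l++
[4,17] 6+39=45 <63 → l++
[5,17] 8+39=47 <63 → l++
[6,17] 10+39=49 <63 → l++
[7,17] 13+39=52 <63 → l++
[8,17] 17+39=56 <63 → l++
[9,17] 18+39=57 <63 → l++
[10,17] 26+39=65 >63 → r--
[10,16] 26+38=64 >63 → r--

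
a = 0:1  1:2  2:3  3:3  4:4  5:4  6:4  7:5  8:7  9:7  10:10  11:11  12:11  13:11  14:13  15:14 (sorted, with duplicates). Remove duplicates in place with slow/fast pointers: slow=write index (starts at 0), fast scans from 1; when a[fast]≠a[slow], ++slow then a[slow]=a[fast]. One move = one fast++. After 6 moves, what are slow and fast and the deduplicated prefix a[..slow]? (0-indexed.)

slow=3, fast=7, prefix=[1, 2, 3, 4]

(s=0,f=1) a[fast]=2≠a[slow]=1 write a[1]=2 → slow++,fast++
(s=1,f=2) a[fast]=3≠a[slow]=2 write a[2]=3 → slow++,fast++
(s=2,f=3) a[fast]=3=a[slow] dup → fast++
(s=2,f=4) a[fast]=4≠a[slow]=3 write a[3]=4 → slow++,fast++
(s=3,f=5) a[fast]=4=a[slow] dup → fast++
(s=3,f=6) a[fast]=4=a[slow] dup → fast++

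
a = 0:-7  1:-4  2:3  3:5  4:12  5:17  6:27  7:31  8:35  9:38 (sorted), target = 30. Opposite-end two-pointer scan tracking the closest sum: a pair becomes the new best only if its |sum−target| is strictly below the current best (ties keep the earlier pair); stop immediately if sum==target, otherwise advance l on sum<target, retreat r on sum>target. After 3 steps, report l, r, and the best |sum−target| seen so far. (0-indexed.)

l=0 r=9: -7+38=31 d=1 *, r--
l=0 r=8: -7+35=28 d=2, l++
l=1 r=8: -4+35=31 d=1, r--

l=1, r=7, best |Δ|=1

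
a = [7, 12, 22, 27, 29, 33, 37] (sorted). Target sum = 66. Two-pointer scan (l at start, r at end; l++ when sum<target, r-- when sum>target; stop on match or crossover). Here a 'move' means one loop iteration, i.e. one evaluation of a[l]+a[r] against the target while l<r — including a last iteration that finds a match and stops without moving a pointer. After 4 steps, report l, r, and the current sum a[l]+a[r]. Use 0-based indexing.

l=4, r=6, sum=66

[0,6] 7+37=44 <66 → l++
[1,6] 12+37=49 <66 → l++
[2,6] 22+37=59 <66 → l++
[3,6] 27+37=64 <66 → l++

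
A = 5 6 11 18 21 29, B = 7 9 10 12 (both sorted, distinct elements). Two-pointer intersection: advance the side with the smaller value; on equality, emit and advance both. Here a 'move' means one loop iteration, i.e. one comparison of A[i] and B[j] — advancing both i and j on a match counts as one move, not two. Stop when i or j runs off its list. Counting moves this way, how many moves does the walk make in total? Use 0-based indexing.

i=0 j=0: 5<7, i++
i=1 j=0: 6<7, i++
i=2 j=0: 11>7, j++
i=2 j=1: 11>9, j++
i=2 j=2: 11>10, j++
i=2 j=3: 11<12, i++
i=3 j=3: 18>12, j++

7 moves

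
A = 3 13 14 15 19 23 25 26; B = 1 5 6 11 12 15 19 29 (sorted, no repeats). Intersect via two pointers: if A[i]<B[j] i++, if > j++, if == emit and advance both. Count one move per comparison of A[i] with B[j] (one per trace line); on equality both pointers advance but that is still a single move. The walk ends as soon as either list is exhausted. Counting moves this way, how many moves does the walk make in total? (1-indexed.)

[i=1,j=1] 3>1 → j++
[i=1,j=2] 3<5 → i++
[i=2,j=2] 13>5 → j++
[i=2,j=3] 13>6 → j++
[i=2,j=4] 13>11 → j++
[i=2,j=5] 13>12 → j++
[i=2,j=6] 13<15 → i++
[i=3,j=6] 14<15 → i++
[i=4,j=6] 15==15 emit → i++,j++
[i=5,j=7] 19==19 emit → i++,j++
[i=6,j=8] 23<29 → i++
[i=7,j=8] 25<29 → i++
[i=8,j=8] 26<29 → i++

13 moves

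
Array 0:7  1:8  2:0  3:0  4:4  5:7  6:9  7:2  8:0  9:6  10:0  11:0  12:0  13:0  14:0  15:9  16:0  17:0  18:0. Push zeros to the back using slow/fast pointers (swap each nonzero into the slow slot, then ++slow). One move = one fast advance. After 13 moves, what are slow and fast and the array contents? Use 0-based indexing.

slow=0 fast=0: a[fast]=7≠0 swap→a[0]=7, slow++,fast++
slow=1 fast=1: a[fast]=8≠0 swap→a[1]=8, slow++,fast++
slow=2 fast=2: a[fast]=0, fast++
slow=2 fast=3: a[fast]=0, fast++
slow=2 fast=4: a[fast]=4≠0 swap→a[2]=4, slow++,fast++
slow=3 fast=5: a[fast]=7≠0 swap→a[3]=7, slow++,fast++
slow=4 fast=6: a[fast]=9≠0 swap→a[4]=9, slow++,fast++
slow=5 fast=7: a[fast]=2≠0 swap→a[5]=2, slow++,fast++
slow=6 fast=8: a[fast]=0, fast++
slow=6 fast=9: a[fast]=6≠0 swap→a[6]=6, slow++,fast++
slow=7 fast=10: a[fast]=0, fast++
slow=7 fast=11: a[fast]=0, fast++
slow=7 fast=12: a[fast]=0, fast++

slow=7, fast=13, a=[7, 8, 4, 7, 9, 2, 6, 0, 0, 0, 0, 0, 0, 0, 0, 9, 0, 0, 0]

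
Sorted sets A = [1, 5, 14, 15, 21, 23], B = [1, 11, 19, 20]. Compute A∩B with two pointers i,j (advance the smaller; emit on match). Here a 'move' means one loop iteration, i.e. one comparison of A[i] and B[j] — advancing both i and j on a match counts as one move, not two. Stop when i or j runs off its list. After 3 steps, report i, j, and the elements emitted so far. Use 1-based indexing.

i=3, j=3, emitted=[1]

i=1 j=1: 1==1 emit, i++,j++
i=2 j=2: 5<11, i++
i=3 j=2: 14>11, j++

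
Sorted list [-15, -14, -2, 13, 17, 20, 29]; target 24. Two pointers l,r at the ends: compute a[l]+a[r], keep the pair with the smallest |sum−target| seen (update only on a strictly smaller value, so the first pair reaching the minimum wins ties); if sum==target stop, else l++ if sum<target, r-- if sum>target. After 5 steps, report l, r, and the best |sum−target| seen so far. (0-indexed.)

[0,6] -15+29=14 d=10 * → l++
[1,6] -14+29=15 d=9 * → l++
[2,6] -2+29=27 d=3 * → r--
[2,5] -2+20=18 d=6 → l++
[3,5] 13+20=33 d=9 → r--

l=3, r=4, best |Δ|=3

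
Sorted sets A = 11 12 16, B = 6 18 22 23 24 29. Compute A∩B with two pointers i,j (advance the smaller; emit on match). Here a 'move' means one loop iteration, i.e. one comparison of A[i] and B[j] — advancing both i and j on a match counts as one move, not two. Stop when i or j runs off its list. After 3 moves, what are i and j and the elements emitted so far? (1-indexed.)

[i=1,j=1] 11>6 → j++
[i=1,j=2] 11<18 → i++
[i=2,j=2] 12<18 → i++

i=3, j=2, emitted=[]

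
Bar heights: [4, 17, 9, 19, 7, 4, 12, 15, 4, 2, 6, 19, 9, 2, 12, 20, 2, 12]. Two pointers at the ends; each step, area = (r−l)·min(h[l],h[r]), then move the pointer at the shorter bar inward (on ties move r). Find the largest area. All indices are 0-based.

max area = 238

l=0 r=17: min(4,12)*17=68 best=68 *, l++
l=1 r=17: min(17,12)*16=192 best=192 *, r--
l=1 r=16: min(17,2)*15=30 best=192, r--
l=1 r=15: min(17,20)*14=238 best=238 *, l++
l=2 r=15: min(9,20)*13=117 best=238, l++
l=3 r=15: min(19,20)*12=228 best=238, l++
l=4 r=15: min(7,20)*11=77 best=238, l++
l=5 r=15: min(4,20)*10=40 best=238, l++
l=6 r=15: min(12,20)*9=108 best=238, l++
l=7 r=15: min(15,20)*8=120 best=238, l++
l=8 r=15: min(4,20)*7=28 best=238, l++
l=9 r=15: min(2,20)*6=12 best=238, l++
l=10 r=15: min(6,20)*5=30 best=238, l++
l=11 r=15: min(19,20)*4=76 best=238, l++
l=12 r=15: min(9,20)*3=27 best=238, l++
l=13 r=15: min(2,20)*2=4 best=238, l++
l=14 r=15: min(12,20)*1=12 best=238, l++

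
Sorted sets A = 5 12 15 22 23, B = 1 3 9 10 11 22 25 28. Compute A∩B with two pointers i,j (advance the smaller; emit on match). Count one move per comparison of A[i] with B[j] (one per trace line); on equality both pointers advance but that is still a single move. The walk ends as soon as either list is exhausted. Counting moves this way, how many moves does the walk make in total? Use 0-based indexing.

[i=0,j=0] 5>1 → j++
[i=0,j=1] 5>3 → j++
[i=0,j=2] 5<9 → i++
[i=1,j=2] 12>9 → j++
[i=1,j=3] 12>10 → j++
[i=1,j=4] 12>11 → j++
[i=1,j=5] 12<22 → i++
[i=2,j=5] 15<22 → i++
[i=3,j=5] 22==22 emit → i++,j++
[i=4,j=6] 23<25 → i++

10 moves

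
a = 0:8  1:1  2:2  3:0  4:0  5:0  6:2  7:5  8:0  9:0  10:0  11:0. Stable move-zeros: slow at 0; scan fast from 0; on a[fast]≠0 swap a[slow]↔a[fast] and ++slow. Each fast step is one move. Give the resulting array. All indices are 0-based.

[8, 1, 2, 2, 5, 0, 0, 0, 0, 0, 0, 0]

slow=0 fast=0: a[fast]=8≠0 swap→a[0]=8, slow++,fast++
slow=1 fast=1: a[fast]=1≠0 swap→a[1]=1, slow++,fast++
slow=2 fast=2: a[fast]=2≠0 swap→a[2]=2, slow++,fast++
slow=3 fast=3: a[fast]=0, fast++
slow=3 fast=4: a[fast]=0, fast++
slow=3 fast=5: a[fast]=0, fast++
slow=3 fast=6: a[fast]=2≠0 swap→a[3]=2, slow++,fast++
slow=4 fast=7: a[fast]=5≠0 swap→a[4]=5, slow++,fast++
slow=5 fast=8: a[fast]=0, fast++
slow=5 fast=9: a[fast]=0, fast++
slow=5 fast=10: a[fast]=0, fast++
slow=5 fast=11: a[fast]=0, fast++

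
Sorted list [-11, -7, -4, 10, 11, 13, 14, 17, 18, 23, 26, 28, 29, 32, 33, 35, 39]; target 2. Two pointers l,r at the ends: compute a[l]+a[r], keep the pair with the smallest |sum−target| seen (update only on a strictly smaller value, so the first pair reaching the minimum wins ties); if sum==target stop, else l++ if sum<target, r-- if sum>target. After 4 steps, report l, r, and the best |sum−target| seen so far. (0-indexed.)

l=0, r=12, best |Δ|=19

l=0 r=16: -11+39=28 d=26 *, r--
l=0 r=15: -11+35=24 d=22 *, r--
l=0 r=14: -11+33=22 d=20 *, r--
l=0 r=13: -11+32=21 d=19 *, r--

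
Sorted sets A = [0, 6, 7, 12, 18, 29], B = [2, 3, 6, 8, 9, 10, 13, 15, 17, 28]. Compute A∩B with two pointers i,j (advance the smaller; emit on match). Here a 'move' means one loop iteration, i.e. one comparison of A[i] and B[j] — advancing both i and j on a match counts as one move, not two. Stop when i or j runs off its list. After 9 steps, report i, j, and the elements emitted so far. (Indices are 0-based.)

i=4, j=6, emitted=[6]

i=0 j=0: 0<2, i++
i=1 j=0: 6>2, j++
i=1 j=1: 6>3, j++
i=1 j=2: 6==6 emit, i++,j++
i=2 j=3: 7<8, i++
i=3 j=3: 12>8, j++
i=3 j=4: 12>9, j++
i=3 j=5: 12>10, j++
i=3 j=6: 12<13, i++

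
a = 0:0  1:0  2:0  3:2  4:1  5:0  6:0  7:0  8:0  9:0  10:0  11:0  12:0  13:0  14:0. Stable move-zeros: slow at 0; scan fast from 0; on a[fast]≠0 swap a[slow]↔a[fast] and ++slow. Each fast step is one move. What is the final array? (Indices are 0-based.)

[2, 1, 0, 0, 0, 0, 0, 0, 0, 0, 0, 0, 0, 0, 0]

(s=0,f=0) a[fast]=0 → fast++
(s=0,f=1) a[fast]=0 → fast++
(s=0,f=2) a[fast]=0 → fast++
(s=0,f=3) a[fast]=2≠0 swap→a[0]=2 → slow++,fast++
(s=1,f=4) a[fast]=1≠0 swap→a[1]=1 → slow++,fast++
(s=2,f=5) a[fast]=0 → fast++
(s=2,f=6) a[fast]=0 → fast++
(s=2,f=7) a[fast]=0 → fast++
(s=2,f=8) a[fast]=0 → fast++
(s=2,f=9) a[fast]=0 → fast++
(s=2,f=10) a[fast]=0 → fast++
(s=2,f=11) a[fast]=0 → fast++
(s=2,f=12) a[fast]=0 → fast++
(s=2,f=13) a[fast]=0 → fast++
(s=2,f=14) a[fast]=0 → fast++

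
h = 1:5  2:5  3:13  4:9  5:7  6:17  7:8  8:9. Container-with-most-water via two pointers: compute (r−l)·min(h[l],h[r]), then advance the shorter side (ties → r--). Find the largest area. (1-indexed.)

l=1 r=8: min(5,9)*7=35 best=35 *, l++
l=2 r=8: min(5,9)*6=30 best=35, l++
l=3 r=8: min(13,9)*5=45 best=45 *, r--
l=3 r=7: min(13,8)*4=32 best=45, r--
l=3 r=6: min(13,17)*3=39 best=45, l++
l=4 r=6: min(9,17)*2=18 best=45, l++
l=5 r=6: min(7,17)*1=7 best=45, l++

max area = 45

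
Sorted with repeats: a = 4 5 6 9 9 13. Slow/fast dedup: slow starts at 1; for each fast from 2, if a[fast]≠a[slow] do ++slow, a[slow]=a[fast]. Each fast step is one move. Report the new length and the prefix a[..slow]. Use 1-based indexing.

slow=1 fast=2: a[fast]=5≠a[slow]=4 write a[2]=5, slow++,fast++
slow=2 fast=3: a[fast]=6≠a[slow]=5 write a[3]=6, slow++,fast++
slow=3 fast=4: a[fast]=9≠a[slow]=6 write a[4]=9, slow++,fast++
slow=4 fast=5: a[fast]=9=a[slow] dup, fast++
slow=4 fast=6: a[fast]=13≠a[slow]=9 write a[5]=13, slow++,fast++

length 5; prefix = [4, 5, 6, 9, 13]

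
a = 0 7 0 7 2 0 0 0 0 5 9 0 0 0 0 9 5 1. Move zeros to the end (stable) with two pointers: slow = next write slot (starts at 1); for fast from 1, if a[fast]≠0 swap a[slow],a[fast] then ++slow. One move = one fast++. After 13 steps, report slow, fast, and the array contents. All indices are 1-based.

(s=1,f=1) a[fast]=0 → fast++
(s=1,f=2) a[fast]=7≠0 swap→a[1]=7 → slow++,fast++
(s=2,f=3) a[fast]=0 → fast++
(s=2,f=4) a[fast]=7≠0 swap→a[2]=7 → slow++,fast++
(s=3,f=5) a[fast]=2≠0 swap→a[3]=2 → slow++,fast++
(s=4,f=6) a[fast]=0 → fast++
(s=4,f=7) a[fast]=0 → fast++
(s=4,f=8) a[fast]=0 → fast++
(s=4,f=9) a[fast]=0 → fast++
(s=4,f=10) a[fast]=5≠0 swap→a[4]=5 → slow++,fast++
(s=5,f=11) a[fast]=9≠0 swap→a[5]=9 → slow++,fast++
(s=6,f=12) a[fast]=0 → fast++
(s=6,f=13) a[fast]=0 → fast++

slow=6, fast=14, a=[7, 7, 2, 5, 9, 0, 0, 0, 0, 0, 0, 0, 0, 0, 0, 9, 5, 1]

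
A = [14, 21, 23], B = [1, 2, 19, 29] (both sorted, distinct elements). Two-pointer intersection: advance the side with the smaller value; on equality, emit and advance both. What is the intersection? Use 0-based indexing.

intersection = []

[i=0,j=0] 14>1 → j++
[i=0,j=1] 14>2 → j++
[i=0,j=2] 14<19 → i++
[i=1,j=2] 21>19 → j++
[i=1,j=3] 21<29 → i++
[i=2,j=3] 23<29 → i++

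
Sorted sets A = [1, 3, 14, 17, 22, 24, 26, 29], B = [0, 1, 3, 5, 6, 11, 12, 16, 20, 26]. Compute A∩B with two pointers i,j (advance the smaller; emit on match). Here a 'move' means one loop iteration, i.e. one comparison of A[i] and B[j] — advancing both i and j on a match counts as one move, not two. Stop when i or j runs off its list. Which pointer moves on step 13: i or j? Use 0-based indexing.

[i=0,j=0] 1>0 → j++
[i=0,j=1] 1==1 emit → i++,j++
[i=1,j=2] 3==3 emit → i++,j++
[i=2,j=3] 14>5 → j++
[i=2,j=4] 14>6 → j++
[i=2,j=5] 14>11 → j++
[i=2,j=6] 14>12 → j++
[i=2,j=7] 14<16 → i++
[i=3,j=7] 17>16 → j++
[i=3,j=8] 17<20 → i++
[i=4,j=8] 22>20 → j++
[i=4,j=9] 22<26 → i++
[i=5,j=9] 24<26 → i++

i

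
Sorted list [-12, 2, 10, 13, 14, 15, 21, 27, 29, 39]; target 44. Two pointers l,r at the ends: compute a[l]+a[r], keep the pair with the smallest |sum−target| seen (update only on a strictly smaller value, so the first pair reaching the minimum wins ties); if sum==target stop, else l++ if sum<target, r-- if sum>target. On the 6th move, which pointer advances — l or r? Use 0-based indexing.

[0,9] -12+39=27 d=17 * → l++
[1,9] 2+39=41 d=3 * → l++
[2,9] 10+39=49 d=5 → r--
[2,8] 10+29=39 d=5 → l++
[3,8] 13+29=42 d=2 * → l++
[4,8] 14+29=43 d=1 * → l++

l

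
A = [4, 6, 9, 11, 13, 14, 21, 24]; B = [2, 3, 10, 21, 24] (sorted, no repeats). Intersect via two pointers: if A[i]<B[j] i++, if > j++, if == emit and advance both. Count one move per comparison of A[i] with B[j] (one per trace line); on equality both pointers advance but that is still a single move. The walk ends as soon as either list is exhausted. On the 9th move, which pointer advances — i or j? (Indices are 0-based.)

i

i=0 j=0: 4>2, j++
i=0 j=1: 4>3, j++
i=0 j=2: 4<10, i++
i=1 j=2: 6<10, i++
i=2 j=2: 9<10, i++
i=3 j=2: 11>10, j++
i=3 j=3: 11<21, i++
i=4 j=3: 13<21, i++
i=5 j=3: 14<21, i++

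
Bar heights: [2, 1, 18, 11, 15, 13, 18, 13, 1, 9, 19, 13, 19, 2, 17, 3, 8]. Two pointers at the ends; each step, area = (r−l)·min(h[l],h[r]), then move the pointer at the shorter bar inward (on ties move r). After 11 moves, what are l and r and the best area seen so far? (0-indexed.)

l=7, r=12, best area=204

[0,16] min(2,8)*16=32 best=32 * → l++
[1,16] min(1,8)*15=15 best=32 → l++
[2,16] min(18,8)*14=112 best=112 * → r--
[2,15] min(18,3)*13=39 best=112 → r--
[2,14] min(18,17)*12=204 best=204 * → r--
[2,13] min(18,2)*11=22 best=204 → r--
[2,12] min(18,19)*10=180 best=204 → l++
[3,12] min(11,19)*9=99 best=204 → l++
[4,12] min(15,19)*8=120 best=204 → l++
[5,12] min(13,19)*7=91 best=204 → l++
[6,12] min(18,19)*6=108 best=204 → l++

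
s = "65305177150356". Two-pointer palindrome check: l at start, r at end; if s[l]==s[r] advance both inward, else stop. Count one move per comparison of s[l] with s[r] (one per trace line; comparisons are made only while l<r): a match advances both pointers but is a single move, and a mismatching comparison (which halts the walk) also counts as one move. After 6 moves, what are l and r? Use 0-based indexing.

l=0 r=13: '6'=='6', l++,r--
l=1 r=12: '5'=='5', l++,r--
l=2 r=11: '3'=='3', l++,r--
l=3 r=10: '0'=='0', l++,r--
l=4 r=9: '5'=='5', l++,r--
l=5 r=8: '1'=='1', l++,r--

l=6, r=7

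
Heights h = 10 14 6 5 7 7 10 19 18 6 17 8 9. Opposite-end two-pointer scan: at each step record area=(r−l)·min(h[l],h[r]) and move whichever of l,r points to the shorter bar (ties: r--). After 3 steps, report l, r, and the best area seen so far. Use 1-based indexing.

l=2, r=11, best area=108

l=1 r=13: min(10,9)*12=108 best=108 *, r--
l=1 r=12: min(10,8)*11=88 best=108, r--
l=1 r=11: min(10,17)*10=100 best=108, l++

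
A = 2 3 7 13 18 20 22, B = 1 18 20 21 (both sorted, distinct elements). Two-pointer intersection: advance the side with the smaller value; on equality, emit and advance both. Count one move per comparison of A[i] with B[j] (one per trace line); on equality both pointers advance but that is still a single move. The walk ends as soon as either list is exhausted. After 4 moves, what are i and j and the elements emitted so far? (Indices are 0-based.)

i=3, j=1, emitted=[]

[i=0,j=0] 2>1 → j++
[i=0,j=1] 2<18 → i++
[i=1,j=1] 3<18 → i++
[i=2,j=1] 7<18 → i++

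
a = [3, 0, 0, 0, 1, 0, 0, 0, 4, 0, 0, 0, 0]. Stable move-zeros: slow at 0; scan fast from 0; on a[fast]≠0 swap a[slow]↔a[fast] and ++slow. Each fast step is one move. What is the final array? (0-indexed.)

slow=0 fast=0: a[fast]=3≠0 swap→a[0]=3, slow++,fast++
slow=1 fast=1: a[fast]=0, fast++
slow=1 fast=2: a[fast]=0, fast++
slow=1 fast=3: a[fast]=0, fast++
slow=1 fast=4: a[fast]=1≠0 swap→a[1]=1, slow++,fast++
slow=2 fast=5: a[fast]=0, fast++
slow=2 fast=6: a[fast]=0, fast++
slow=2 fast=7: a[fast]=0, fast++
slow=2 fast=8: a[fast]=4≠0 swap→a[2]=4, slow++,fast++
slow=3 fast=9: a[fast]=0, fast++
slow=3 fast=10: a[fast]=0, fast++
slow=3 fast=11: a[fast]=0, fast++
slow=3 fast=12: a[fast]=0, fast++

[3, 1, 4, 0, 0, 0, 0, 0, 0, 0, 0, 0, 0]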